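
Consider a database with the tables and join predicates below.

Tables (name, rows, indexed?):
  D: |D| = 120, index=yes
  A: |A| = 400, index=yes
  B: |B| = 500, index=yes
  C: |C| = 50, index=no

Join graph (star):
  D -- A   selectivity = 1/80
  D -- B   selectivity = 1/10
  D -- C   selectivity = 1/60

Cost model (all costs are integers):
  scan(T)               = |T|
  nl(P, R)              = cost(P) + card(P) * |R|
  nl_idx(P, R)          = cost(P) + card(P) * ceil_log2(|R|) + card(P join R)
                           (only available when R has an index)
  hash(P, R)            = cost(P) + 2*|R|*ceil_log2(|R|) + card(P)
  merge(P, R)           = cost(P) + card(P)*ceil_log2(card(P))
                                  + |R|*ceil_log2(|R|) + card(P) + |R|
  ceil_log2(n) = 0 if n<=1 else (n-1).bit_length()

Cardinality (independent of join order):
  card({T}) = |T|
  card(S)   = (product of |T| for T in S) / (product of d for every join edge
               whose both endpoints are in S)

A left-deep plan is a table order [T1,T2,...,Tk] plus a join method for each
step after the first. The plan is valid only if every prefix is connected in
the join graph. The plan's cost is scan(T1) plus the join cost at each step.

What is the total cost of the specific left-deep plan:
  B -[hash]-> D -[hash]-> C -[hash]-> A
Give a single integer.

step 1: scan B: cost=500, card=500
step 2: join D via hash
    card(P join D) = 500*120/(10) = 6000
    cost = 500 + 2*120*7 + 500 = 2680
step 3: join C via hash
    card(P join C) = 6000*50/(60) = 5000
    cost = 2680 + 2*50*6 + 6000 = 9280
step 4: join A via hash
    card(P join A) = 5000*400/(80) = 25000
    cost = 9280 + 2*400*9 + 5000 = 21480

21480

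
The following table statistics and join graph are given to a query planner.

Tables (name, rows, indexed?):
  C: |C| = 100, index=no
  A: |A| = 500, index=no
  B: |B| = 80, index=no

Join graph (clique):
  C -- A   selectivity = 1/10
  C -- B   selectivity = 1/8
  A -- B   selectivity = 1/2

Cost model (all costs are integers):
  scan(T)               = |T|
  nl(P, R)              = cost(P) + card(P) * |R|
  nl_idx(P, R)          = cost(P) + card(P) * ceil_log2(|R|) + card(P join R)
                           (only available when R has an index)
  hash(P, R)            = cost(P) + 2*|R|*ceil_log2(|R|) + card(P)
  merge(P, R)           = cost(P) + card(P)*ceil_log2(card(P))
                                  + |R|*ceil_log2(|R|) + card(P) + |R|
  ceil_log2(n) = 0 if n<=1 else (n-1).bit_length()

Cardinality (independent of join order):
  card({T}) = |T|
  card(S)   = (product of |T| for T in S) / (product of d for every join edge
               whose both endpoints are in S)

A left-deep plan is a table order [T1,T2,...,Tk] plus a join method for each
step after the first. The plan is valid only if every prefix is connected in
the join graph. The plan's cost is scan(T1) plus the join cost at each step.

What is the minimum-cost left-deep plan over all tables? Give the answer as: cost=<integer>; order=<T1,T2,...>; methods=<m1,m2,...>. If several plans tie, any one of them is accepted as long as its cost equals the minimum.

Selinger DP (subsets sized 1..n):
  {C}: scan cost=100, card=100
  {A}: scan cost=500, card=500
  {B}: scan cost=80, card=80
  {AC}: card=5000; try (C,hash)→2400, (A,merge)→5900, (C,merge)→6300, (A,hash)→9200, (A,nl)→50100, (C,nl)→50500; best=2400 via (C,hash)
  {BC}: card=1000; try (B,hash)→1320, (C,merge)→1520, (B,merge)→1540, (C,hash)→1560, (C,nl)→8080, (B,nl)→8100; best=1320 via (B,hash)
  {AB}: card=20000; try (B,hash)→2120, (A,merge)→5720, (B,merge)→6140, (A,hash)→9160, (A,nl)→40080, (B,nl)→40500; best=2120 via (B,hash)
  {ABC}: card=25000; try (B,hash)→8520, (A,hash)→11320, (A,merge)→17320, (C,hash)→23520, (B,merge)→73040, (C,merge)→322920 …(+3); best=8520 via (B,hash)

cost=8520; order=A,C,B; methods=hash,hash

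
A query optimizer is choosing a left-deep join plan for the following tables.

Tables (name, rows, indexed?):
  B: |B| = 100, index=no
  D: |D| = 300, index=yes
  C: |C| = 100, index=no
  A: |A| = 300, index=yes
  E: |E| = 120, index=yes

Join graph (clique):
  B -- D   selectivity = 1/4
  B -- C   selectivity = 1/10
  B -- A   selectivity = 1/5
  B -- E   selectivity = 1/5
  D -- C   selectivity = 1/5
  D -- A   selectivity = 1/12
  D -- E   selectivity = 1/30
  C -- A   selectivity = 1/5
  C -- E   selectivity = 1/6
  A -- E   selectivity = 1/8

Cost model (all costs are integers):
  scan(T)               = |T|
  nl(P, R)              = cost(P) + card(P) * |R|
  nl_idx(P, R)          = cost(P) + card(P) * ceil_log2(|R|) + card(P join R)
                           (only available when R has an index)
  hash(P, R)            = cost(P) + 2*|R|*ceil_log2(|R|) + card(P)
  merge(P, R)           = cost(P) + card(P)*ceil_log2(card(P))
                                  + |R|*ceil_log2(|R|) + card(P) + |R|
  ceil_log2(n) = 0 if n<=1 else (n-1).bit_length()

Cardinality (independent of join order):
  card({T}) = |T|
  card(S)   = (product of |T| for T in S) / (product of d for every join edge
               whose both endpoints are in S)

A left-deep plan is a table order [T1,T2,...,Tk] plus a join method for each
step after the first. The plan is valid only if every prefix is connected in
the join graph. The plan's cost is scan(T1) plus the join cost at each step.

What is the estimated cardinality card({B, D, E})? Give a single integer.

Tables in S: B(100), D(300), E(120)
Edges inside S: B-D(d=4), B-E(d=5), D-E(d=30)
numerator = 100 * 300 * 120 = 3600000
denominator = 4 * 5 * 30 = 600
card(S) = 3600000 / 600 = 6000

6000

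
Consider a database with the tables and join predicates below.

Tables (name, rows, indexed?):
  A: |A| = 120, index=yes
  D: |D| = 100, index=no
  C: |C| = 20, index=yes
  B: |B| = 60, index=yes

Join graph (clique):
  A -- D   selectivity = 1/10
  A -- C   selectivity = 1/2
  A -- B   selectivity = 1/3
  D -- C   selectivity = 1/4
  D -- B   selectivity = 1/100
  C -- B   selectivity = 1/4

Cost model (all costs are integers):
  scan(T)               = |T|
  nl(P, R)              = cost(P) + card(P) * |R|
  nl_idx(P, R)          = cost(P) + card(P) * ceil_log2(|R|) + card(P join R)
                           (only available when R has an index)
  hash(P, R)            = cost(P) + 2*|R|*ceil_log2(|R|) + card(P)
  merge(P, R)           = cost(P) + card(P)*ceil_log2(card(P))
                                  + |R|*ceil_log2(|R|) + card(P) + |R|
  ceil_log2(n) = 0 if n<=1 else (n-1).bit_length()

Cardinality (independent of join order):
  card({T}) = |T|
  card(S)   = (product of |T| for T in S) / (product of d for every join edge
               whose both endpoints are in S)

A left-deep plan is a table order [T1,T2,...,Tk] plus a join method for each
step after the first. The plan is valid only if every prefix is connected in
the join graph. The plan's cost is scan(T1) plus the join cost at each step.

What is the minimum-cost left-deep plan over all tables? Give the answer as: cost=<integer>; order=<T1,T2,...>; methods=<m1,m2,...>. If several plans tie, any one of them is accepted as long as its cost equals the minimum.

Selinger DP (subsets sized 1..n):
  {A}: scan cost=120, card=120
  {D}: scan cost=100, card=100
  {C}: scan cost=20, card=20
  {B}: scan cost=60, card=60
  {AD}: card=1200; try (D,hash)→1640, (A,merge)→1860, (D,merge)→1880, (A,hash)→1880, (A,nl_idx)→2000, (A,nl)→12100 …(+1); best=1640 via (D,hash)
  {AC}: card=1200; try (C,hash)→440, (A,merge)→1100, (C,merge)→1200, (A,nl_idx)→1360, (A,hash)→1720, (C,nl_idx)→1920 …(+2); best=440 via (C,hash)
  {AB}: card=2400; try (B,hash)→960, (A,merge)→1440, (B,merge)→1500, (A,hash)→1800, (A,nl_idx)→2880, (B,nl_idx)→3240 …(+2); best=960 via (B,hash)
  {CD}: card=500; try (C,hash)→400, (D,merge)→940, (C,merge)→1020, (C,nl_idx)→1100, (D,hash)→1440, (D,nl)→2020 …(+1); best=400 via (C,hash)
  {BD}: card=60; try (B,nl_idx)→760, (B,hash)→920, (D,merge)→1280, (B,merge)→1320, (D,hash)→1520, (D,nl)→6060 …(+1); best=760 via (B,nl_idx)
  {BC}: card=300; try (C,hash)→320, (B,nl_idx)→440, (B,merge)→560, (C,merge)→600, (C,nl_idx)→660, (B,hash)→760 …(+2); best=320 via (C,hash)
  {ACD}: card=3000; try (A,hash)→2580, (D,hash)→3040, (C,hash)→3040, (A,merge)→6360, (A,nl_idx)→6900, (C,nl_idx)→10640 …(+5); best=2580 via (A,hash)
  {ABD}: card=240; try (A,nl_idx)→1420, (A,merge)→2140, (A,hash)→2500, (B,hash)→3560, (D,hash)→4760, (A,nl)→7960 …(+5); best=1420 via (A,nl_idx)
  {ABC}: card=6000; try (A,hash)→2300, (B,hash)→2360, (C,hash)→3560, (A,merge)→4280, (A,nl_idx)→8420, (B,nl_idx)→13640 …(+6); best=2300 via (A,hash)
  {BCD}: card=75; try (C,hash)→1020, (C,nl_idx)→1135, (C,merge)→1300, (B,hash)→1620, (C,nl)→1960, (D,hash)→2020 …(+5); best=1020 via (C,hash)
  {ABCD}: card=150; try (A,nl_idx)→1695, (C,hash)→1860, (A,merge)→2580, (C,nl_idx)→2770, (A,hash)→2775, (C,merge)→3700 …(+9); best=1695 via (A,nl_idx)

cost=1695; order=D,B,C,A; methods=nl_idx,hash,nl_idx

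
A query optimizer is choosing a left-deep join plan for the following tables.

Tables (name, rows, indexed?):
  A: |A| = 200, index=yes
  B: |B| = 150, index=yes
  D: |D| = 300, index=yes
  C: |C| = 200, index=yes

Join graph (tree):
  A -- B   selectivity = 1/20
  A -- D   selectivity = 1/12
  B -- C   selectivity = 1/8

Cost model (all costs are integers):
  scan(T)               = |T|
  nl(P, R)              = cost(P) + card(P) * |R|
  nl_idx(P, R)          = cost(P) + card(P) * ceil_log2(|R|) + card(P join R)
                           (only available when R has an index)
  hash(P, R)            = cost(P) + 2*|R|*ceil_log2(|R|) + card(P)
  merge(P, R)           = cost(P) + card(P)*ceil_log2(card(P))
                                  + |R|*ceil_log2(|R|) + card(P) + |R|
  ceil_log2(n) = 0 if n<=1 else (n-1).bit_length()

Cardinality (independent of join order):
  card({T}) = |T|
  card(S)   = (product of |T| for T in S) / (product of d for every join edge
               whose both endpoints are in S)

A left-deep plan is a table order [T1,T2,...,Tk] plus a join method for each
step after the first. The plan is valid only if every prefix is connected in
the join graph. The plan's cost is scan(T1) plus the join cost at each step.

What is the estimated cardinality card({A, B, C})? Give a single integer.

37500

Tables in S: A(200), B(150), C(200)
Edges inside S: A-B(d=20), B-C(d=8)
numerator = 200 * 150 * 200 = 6000000
denominator = 20 * 8 = 160
card(S) = 6000000 / 160 = 37500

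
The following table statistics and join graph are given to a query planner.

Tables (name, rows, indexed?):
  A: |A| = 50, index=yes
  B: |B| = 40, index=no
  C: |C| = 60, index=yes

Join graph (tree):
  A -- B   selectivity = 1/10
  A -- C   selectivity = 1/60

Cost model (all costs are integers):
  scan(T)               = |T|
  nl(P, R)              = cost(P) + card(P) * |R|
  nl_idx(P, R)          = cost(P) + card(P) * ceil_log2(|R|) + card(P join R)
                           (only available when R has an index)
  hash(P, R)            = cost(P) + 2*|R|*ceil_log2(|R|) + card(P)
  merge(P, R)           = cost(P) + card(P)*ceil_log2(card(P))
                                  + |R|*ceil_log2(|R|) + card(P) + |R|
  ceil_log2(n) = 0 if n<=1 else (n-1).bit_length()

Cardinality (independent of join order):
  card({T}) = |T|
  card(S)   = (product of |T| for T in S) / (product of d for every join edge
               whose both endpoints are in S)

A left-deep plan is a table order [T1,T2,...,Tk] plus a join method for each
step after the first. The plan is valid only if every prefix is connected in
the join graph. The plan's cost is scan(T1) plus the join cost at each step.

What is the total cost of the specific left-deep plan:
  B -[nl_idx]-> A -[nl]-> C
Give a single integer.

12480

step 1: scan B: cost=40, card=40
step 2: join A via nl_idx
    card(P join A) = 40*50/(10) = 200
    cost = 40 + 40*6 + 200 = 480
step 3: join C via nl
    card(P join C) = 200*60/(60) = 200
    cost = 480 + 200*60 = 12480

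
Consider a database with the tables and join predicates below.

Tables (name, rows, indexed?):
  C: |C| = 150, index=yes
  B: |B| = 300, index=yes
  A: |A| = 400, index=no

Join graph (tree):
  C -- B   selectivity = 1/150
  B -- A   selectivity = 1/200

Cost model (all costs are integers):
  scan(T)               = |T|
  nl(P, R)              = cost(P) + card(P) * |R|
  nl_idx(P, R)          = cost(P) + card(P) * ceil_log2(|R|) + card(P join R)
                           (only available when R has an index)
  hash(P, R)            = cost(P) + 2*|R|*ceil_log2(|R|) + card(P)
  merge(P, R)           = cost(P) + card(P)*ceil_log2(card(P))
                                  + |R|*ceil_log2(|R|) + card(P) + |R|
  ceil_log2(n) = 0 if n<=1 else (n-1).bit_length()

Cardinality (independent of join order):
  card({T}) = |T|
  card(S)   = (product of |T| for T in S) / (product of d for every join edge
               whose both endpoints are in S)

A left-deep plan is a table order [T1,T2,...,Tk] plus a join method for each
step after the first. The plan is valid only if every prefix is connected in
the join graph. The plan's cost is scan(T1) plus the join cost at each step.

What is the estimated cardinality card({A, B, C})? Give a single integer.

600

Tables in S: A(400), B(300), C(150)
Edges inside S: C-B(d=150), B-A(d=200)
numerator = 400 * 300 * 150 = 18000000
denominator = 150 * 200 = 30000
card(S) = 18000000 / 30000 = 600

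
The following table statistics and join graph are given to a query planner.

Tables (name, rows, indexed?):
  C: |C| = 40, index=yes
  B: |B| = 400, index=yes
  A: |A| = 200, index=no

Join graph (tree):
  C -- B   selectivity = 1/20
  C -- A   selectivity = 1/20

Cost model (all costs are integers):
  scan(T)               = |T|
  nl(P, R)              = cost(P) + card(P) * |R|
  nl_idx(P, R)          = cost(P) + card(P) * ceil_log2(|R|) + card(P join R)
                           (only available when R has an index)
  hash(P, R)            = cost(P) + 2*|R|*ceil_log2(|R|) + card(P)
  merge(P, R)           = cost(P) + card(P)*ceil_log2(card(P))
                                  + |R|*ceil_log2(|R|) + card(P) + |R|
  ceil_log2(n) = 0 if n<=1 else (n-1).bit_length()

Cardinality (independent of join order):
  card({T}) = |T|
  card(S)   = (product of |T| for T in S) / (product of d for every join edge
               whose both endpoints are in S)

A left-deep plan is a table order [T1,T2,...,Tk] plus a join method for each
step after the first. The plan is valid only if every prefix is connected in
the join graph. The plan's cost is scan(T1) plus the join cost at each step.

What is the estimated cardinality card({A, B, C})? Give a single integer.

8000

Tables in S: A(200), B(400), C(40)
Edges inside S: C-B(d=20), C-A(d=20)
numerator = 200 * 400 * 40 = 3200000
denominator = 20 * 20 = 400
card(S) = 3200000 / 400 = 8000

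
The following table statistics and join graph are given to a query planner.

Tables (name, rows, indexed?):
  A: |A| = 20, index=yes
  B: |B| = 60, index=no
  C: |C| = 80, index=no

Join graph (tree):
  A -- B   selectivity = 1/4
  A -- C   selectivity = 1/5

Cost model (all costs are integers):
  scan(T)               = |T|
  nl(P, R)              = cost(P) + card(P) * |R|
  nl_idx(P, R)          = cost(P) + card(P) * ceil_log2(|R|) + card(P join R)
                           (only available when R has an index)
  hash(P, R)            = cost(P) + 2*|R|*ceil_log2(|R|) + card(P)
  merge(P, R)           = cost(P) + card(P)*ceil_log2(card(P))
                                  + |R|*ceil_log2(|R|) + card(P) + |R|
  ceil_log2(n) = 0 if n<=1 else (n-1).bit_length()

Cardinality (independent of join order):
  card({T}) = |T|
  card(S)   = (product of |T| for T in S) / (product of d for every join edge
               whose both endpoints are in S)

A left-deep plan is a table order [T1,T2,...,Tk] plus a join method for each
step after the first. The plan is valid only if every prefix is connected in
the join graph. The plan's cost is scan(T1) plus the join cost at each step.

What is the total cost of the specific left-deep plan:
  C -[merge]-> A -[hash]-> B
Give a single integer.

step 1: scan C: cost=80, card=80
step 2: join A via merge
    card(P join A) = 80*20/(5) = 320
    cost = 80 + 80*7 + 20*5 + 80 + 20 = 840
step 3: join B via hash
    card(P join B) = 320*60/(4) = 4800
    cost = 840 + 2*60*6 + 320 = 1880

1880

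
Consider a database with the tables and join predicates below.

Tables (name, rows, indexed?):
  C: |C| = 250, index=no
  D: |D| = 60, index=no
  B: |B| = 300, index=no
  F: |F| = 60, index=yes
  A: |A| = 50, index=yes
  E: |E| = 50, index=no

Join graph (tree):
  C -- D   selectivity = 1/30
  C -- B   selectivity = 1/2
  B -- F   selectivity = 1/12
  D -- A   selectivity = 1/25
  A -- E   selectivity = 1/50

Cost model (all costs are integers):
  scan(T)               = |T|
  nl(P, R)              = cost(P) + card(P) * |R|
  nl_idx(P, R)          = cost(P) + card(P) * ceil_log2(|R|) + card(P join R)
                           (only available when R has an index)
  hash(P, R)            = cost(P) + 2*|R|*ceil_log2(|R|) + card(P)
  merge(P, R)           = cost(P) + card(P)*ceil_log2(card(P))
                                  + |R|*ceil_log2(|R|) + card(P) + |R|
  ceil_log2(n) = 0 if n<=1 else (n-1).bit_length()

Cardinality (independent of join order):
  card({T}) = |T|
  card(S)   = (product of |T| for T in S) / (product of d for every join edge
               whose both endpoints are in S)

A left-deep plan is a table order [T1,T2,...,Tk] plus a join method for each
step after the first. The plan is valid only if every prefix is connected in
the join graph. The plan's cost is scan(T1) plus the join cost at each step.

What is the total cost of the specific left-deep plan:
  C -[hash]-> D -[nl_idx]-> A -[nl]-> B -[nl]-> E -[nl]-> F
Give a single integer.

step 1: scan C: cost=250, card=250
step 2: join D via hash
    card(P join D) = 250*60/(30) = 500
    cost = 250 + 2*60*6 + 250 = 1220
step 3: join A via nl_idx
    card(P join A) = 500*50/(25) = 1000
    cost = 1220 + 500*6 + 1000 = 5220
step 4: join B via nl
    card(P join B) = 1000*300/(2) = 150000
    cost = 5220 + 1000*300 = 305220
step 5: join E via nl
    card(P join E) = 150000*50/(50) = 150000
    cost = 305220 + 150000*50 = 7805220
step 6: join F via nl
    card(P join F) = 150000*60/(12) = 750000
    cost = 7805220 + 150000*60 = 16805220

16805220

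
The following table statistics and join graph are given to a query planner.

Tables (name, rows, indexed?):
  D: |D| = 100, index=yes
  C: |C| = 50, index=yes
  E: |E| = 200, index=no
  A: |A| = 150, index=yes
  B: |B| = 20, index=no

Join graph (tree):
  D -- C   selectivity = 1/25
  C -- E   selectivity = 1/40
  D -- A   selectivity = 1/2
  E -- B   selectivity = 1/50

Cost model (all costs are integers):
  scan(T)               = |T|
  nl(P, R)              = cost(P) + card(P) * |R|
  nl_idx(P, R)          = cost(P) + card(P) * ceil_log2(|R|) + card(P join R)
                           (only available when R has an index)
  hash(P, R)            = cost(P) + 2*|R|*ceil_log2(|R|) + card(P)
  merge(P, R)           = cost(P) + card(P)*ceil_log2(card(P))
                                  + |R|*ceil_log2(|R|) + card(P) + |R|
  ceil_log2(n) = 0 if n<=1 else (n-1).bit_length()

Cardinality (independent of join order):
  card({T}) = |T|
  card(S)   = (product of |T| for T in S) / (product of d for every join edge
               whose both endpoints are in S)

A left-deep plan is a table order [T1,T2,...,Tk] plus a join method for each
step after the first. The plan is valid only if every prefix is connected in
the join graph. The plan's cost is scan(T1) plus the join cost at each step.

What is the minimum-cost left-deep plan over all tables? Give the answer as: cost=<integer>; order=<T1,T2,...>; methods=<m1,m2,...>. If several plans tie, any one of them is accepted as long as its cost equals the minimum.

Selinger DP (subsets sized 1..n):
  {D}: scan cost=100, card=100
  {C}: scan cost=50, card=50
  {E}: scan cost=200, card=200
  {A}: scan cost=150, card=150
  {B}: scan cost=20, card=20
  {CD}: card=200; try (D,nl_idx)→600, (C,hash)→800, (C,nl_idx)→900, (D,merge)→1200, (C,merge)→1250, (D,hash)→1500 …(+2); best=600 via (D,nl_idx)
  {AD}: card=7500; try (D,hash)→1700, (A,merge)→2250, (D,merge)→2300, (A,hash)→2600, (A,nl_idx)→8400, (D,nl_idx)→8700 …(+2); best=1700 via (D,hash)
  {CE}: card=250; try (C,hash)→1000, (C,nl_idx)→1650, (E,merge)→2200, (C,merge)→2350, (E,hash)→3300, (E,nl)→10050 …(+1); best=1000 via (C,hash)
  {BE}: card=80; try (B,hash)→600, (E,merge)→1940, (B,merge)→2120, (E,hash)→3240, (E,nl)→4020, (B,nl)→4200; best=600 via (B,hash)
  {CDE}: card=1000; try (D,hash)→2650, (D,nl_idx)→3750, (E,hash)→4000, (D,merge)→4050, (E,merge)→4200, (D,nl)→26000 …(+1); best=2650 via (D,hash)
  {ACD}: card=15000; try (A,hash)→3200, (A,merge)→3750, (C,hash)→9800, (A,nl_idx)→17200, (A,nl)→30600, (C,nl_idx)→61700 …(+2); best=3200 via (A,hash)
  {BCE}: card=100; try (C,nl_idx)→1180, (C,hash)→1280, (B,hash)→1450, (C,merge)→1590, (B,merge)→3370, (C,nl)→4600 …(+1); best=1180 via (C,nl_idx)
  {ACDE}: card=75000; try (A,hash)→6050, (A,merge)→15000, (E,hash)→21400, (A,nl_idx)→85650, (A,nl)→152650, (E,merge)→230000 …(+1); best=6050 via (A,hash)
  {BCDE}: card=400; try (D,nl_idx)→2280, (D,hash)→2680, (D,merge)→2780, (B,hash)→3850, (D,nl)→11180, (B,merge)→13770 …(+1); best=2280 via (D,nl_idx)
  {ABCDE}: card=30000; try (A,hash)→5080, (A,merge)→7630, (A,nl_idx)→35480, (A,nl)→62280, (B,hash)→81250, (B,merge)→1356170 …(+1); best=5080 via (A,hash)

cost=5080; order=E,B,C,D,A; methods=hash,nl_idx,nl_idx,hash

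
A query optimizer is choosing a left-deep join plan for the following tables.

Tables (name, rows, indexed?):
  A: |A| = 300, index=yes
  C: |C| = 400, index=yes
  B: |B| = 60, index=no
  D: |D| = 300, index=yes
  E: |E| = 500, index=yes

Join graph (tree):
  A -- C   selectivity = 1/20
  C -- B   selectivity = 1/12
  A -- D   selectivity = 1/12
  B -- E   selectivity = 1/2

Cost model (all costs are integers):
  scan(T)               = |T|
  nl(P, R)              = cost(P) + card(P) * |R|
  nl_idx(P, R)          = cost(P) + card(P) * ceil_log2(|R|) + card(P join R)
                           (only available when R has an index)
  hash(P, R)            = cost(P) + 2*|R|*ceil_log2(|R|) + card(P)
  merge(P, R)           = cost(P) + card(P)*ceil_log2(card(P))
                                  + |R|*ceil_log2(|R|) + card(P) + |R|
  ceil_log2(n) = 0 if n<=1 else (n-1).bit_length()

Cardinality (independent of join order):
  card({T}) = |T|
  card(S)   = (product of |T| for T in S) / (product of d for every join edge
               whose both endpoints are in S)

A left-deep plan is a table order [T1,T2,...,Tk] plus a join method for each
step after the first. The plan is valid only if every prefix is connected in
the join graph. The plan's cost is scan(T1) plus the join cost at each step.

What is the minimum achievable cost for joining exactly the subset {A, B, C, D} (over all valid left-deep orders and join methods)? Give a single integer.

Selinger DP over subsets of {A,B,C,D}:
  {A}: scan cost=300, card=300
  {C}: scan cost=400, card=400
  {B}: scan cost=60, card=60
  {D}: scan cost=300, card=300
  {AC}: card=6000; try (A,hash)→6200, (C,merge)→7300, (A,merge)→7400, (C,hash)→7800, (C,nl_idx)→9000, (A,nl_idx)→10000 …(+2); best=6200 via (A,hash)
  {AD}: card=7500; try (D,hash)→6000, (A,hash)→6000, (D,merge)→6300, (A,merge)→6300, (D,nl_idx)→10500, (A,nl_idx)→10500 …(+2); best=6000 via (D,hash)
  {BC}: card=2000; try (B,hash)→1520, (C,nl_idx)→2600, (C,merge)→4480, (B,merge)→4820, (C,hash)→7320, (C,nl)→24060 …(+1); best=1520 via (B,hash)
  {ABC}: card=30000; try (A,hash)→8920, (B,hash)→12920, (A,merge)→28520, (A,nl_idx)→49520, (B,merge)→90620, (B,nl)→366200 …(+1); best=8920 via (A,hash)
  {ACD}: card=150000; try (D,hash)→17600, (C,hash)→20700, (D,merge)→93200, (C,merge)→115000, (D,nl_idx)→210200, (C,nl_idx)→223500 …(+2); best=17600 via (D,hash)
  {ABCD}: card=750000; try (D,hash)→44320, (B,hash)→168320, (D,merge)→491920, (D,nl_idx)→1028920, (B,merge)→2868020, (D,nl)→9008920 …(+1); best=44320 via (D,hash)

44320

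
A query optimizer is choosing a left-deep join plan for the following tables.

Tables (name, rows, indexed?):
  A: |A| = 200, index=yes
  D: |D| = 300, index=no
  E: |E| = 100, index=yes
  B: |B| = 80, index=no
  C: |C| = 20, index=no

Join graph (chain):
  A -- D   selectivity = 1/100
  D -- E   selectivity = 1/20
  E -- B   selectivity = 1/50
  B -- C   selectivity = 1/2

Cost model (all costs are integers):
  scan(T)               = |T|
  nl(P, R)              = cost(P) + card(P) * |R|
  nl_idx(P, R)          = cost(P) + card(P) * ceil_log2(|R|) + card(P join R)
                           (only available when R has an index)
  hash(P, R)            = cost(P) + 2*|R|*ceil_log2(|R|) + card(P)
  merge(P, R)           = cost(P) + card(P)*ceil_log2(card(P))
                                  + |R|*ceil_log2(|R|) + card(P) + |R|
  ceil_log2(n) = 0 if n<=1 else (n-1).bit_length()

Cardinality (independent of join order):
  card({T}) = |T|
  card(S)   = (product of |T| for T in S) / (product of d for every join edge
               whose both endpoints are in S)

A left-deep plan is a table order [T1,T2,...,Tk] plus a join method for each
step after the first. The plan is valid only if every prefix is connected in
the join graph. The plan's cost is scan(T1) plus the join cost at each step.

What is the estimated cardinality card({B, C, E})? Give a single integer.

1600

Tables in S: B(80), C(20), E(100)
Edges inside S: E-B(d=50), B-C(d=2)
numerator = 80 * 20 * 100 = 160000
denominator = 50 * 2 = 100
card(S) = 160000 / 100 = 1600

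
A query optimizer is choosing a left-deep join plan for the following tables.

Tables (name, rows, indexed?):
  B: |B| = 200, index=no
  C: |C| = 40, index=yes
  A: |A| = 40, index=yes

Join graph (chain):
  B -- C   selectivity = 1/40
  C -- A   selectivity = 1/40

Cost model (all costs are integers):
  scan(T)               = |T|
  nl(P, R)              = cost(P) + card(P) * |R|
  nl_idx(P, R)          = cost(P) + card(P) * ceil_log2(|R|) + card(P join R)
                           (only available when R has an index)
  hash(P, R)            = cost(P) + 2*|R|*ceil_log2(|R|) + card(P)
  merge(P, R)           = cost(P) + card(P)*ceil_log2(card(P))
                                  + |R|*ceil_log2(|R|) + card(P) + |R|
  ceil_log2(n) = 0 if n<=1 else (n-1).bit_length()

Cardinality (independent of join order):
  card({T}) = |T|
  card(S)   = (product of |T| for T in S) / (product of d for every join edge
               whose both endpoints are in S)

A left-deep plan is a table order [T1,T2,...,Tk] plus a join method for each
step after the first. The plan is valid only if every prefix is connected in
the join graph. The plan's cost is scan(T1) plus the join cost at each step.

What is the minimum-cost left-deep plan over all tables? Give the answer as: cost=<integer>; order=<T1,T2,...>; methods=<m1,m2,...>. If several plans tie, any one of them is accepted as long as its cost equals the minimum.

cost=1560; order=B,C,A; methods=hash,hash

Selinger DP (subsets sized 1..n):
  {B}: scan cost=200, card=200
  {C}: scan cost=40, card=40
  {A}: scan cost=40, card=40
  {BC}: card=200; try (C,hash)→880, (C,nl_idx)→1600, (B,merge)→2120, (C,merge)→2280, (B,hash)→3280, (B,nl)→8040 …(+1); best=880 via (C,hash)
  {AC}: card=40; try (C,nl_idx)→320, (A,nl_idx)→320, (C,hash)→560, (A,hash)→560, (C,merge)→600, (A,merge)→600 …(+2); best=320 via (C,nl_idx)
  {ABC}: card=200; try (A,hash)→1560, (A,nl_idx)→2280, (B,merge)→2400, (A,merge)→2960, (B,hash)→3560, (B,nl)→8320 …(+1); best=1560 via (A,hash)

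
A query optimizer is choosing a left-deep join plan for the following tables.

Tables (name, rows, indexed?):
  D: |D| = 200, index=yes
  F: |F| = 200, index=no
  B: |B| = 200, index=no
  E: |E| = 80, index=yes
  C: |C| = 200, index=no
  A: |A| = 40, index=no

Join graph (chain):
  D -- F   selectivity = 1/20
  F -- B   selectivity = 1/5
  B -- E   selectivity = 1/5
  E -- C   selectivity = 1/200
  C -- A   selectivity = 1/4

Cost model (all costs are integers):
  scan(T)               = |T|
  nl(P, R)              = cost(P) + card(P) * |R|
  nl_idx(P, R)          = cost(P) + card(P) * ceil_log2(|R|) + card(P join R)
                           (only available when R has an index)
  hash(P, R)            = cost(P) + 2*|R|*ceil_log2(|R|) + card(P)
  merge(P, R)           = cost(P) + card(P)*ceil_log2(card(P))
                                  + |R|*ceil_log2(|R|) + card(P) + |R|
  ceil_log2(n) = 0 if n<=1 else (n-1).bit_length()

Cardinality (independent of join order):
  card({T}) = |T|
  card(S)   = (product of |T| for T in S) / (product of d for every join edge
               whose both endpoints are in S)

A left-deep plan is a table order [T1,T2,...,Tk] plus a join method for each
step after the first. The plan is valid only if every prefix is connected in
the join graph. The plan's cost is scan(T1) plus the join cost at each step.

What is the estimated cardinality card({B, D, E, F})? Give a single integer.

Tables in S: B(200), D(200), E(80), F(200)
Edges inside S: D-F(d=20), F-B(d=5), B-E(d=5)
numerator = 200 * 200 * 80 * 200 = 640000000
denominator = 20 * 5 * 5 = 500
card(S) = 640000000 / 500 = 1280000

1280000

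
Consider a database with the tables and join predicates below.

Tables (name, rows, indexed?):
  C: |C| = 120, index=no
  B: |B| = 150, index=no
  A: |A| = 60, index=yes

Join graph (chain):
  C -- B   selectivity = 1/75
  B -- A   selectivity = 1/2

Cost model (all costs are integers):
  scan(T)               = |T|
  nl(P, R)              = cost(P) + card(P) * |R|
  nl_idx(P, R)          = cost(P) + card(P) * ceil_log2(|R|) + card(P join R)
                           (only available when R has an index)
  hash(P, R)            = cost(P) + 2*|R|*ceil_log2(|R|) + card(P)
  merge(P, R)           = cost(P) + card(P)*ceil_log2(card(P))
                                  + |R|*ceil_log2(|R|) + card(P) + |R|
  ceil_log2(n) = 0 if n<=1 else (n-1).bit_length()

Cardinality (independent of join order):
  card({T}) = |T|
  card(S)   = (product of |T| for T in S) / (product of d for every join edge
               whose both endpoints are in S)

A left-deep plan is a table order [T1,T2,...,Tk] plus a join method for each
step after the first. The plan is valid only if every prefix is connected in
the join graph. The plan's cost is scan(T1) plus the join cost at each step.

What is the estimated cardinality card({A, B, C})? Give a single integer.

Tables in S: A(60), B(150), C(120)
Edges inside S: C-B(d=75), B-A(d=2)
numerator = 60 * 150 * 120 = 1080000
denominator = 75 * 2 = 150
card(S) = 1080000 / 150 = 7200

7200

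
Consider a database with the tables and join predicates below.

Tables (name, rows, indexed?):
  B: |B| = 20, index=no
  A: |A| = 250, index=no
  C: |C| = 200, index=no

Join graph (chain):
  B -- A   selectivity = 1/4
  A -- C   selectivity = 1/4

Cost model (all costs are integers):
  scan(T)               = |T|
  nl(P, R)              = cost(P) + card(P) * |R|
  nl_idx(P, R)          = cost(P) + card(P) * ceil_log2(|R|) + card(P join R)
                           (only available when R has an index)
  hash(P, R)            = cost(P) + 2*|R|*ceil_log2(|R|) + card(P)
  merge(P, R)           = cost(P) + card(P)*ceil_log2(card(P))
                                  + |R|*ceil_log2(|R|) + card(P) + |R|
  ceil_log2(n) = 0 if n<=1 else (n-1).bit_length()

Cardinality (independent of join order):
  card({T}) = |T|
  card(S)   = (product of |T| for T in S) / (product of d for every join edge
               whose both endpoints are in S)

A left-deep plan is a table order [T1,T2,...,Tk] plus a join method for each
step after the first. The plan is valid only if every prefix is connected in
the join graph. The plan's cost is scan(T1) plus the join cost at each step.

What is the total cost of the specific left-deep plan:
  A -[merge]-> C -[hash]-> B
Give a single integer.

step 1: scan A: cost=250, card=250
step 2: join C via merge
    card(P join C) = 250*200/(4) = 12500
    cost = 250 + 250*8 + 200*8 + 250 + 200 = 4300
step 3: join B via hash
    card(P join B) = 12500*20/(4) = 62500
    cost = 4300 + 2*20*5 + 12500 = 17000

17000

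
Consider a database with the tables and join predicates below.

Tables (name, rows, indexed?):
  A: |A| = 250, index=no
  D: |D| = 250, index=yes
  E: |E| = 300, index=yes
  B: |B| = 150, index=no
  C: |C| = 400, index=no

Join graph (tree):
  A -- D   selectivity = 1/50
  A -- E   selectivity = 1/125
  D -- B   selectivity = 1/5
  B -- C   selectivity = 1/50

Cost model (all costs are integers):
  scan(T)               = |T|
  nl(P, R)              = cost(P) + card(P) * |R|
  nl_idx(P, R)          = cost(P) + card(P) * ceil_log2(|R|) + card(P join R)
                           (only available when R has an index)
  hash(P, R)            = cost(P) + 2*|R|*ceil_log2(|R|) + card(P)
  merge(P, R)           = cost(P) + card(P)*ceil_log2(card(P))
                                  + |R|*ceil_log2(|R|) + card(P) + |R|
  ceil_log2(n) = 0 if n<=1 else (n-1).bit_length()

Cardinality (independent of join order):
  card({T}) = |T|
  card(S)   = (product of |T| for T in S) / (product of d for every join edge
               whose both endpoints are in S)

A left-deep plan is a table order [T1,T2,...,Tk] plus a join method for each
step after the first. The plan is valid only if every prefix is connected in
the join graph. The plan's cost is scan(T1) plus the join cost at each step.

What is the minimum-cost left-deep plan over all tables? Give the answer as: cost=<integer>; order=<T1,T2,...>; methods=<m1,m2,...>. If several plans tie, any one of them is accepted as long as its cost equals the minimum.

Selinger DP (subsets sized 1..n):
  {A}: scan cost=250, card=250
  {D}: scan cost=250, card=250
  {E}: scan cost=300, card=300
  {B}: scan cost=150, card=150
  {C}: scan cost=400, card=400
  {AD}: card=1250; try (D,nl_idx)→3500, (D,hash)→4500, (A,hash)→4500, (D,merge)→4750, (A,merge)→4750, (D,nl)→62750 …(+1); best=3500 via (D,nl_idx)
  {AE}: card=600; try (E,nl_idx)→3100, (A,hash)→4600, (E,merge)→5500, (A,merge)→5550, (E,hash)→5900, (E,nl)→75250 …(+1); best=3100 via (E,nl_idx)
  {BD}: card=7500; try (B,hash)→2900, (D,merge)→3750, (B,merge)→3850, (D,hash)→4300, (D,nl_idx)→8850, (D,nl)→37650 …(+1); best=2900 via (B,hash)
  {BC}: card=1200; try (B,hash)→3200, (C,merge)→5500, (B,merge)→5750, (C,hash)→7500, (C,nl)→60150, (B,nl)→60400; best=3200 via (B,hash)
  {ADE}: card=3000; try (D,hash)→7700, (E,hash)→10150, (D,nl_idx)→10900, (D,merge)→11950, (E,nl_idx)→17750, (E,merge)→21500 …(+2); best=7700 via (D,hash)
  {ABD}: card=37500; try (B,hash)→7150, (A,hash)→14400, (B,merge)→19850, (A,merge)→110150, (B,nl)→191000, (A,nl)→1877900; best=7150 via (B,hash)
  {BCD}: card=60000; try (D,hash)→8400, (C,hash)→17600, (D,merge)→19850, (D,nl_idx)→72800, (C,merge)→111900, (D,nl)→303200 …(+1); best=8400 via (D,hash)
  {ABDE}: card=90000; try (B,hash)→13100, (B,merge)→48050, (E,hash)→50050, (E,nl_idx)→434650, (B,nl)→457700, (E,merge)→647650 …(+1); best=13100 via (B,hash)
  {ABCD}: card=300000; try (C,hash)→51850, (A,hash)→72400, (C,merge)→648650, (A,merge)→1030650, (C,nl)→15007150, (A,nl)→15008400; best=51850 via (C,hash)
  {ABCDE}: card=720000; try (C,hash)→110300, (E,hash)→357250, (C,merge)→1637100, (E,nl_idx)→3471850, (E,merge)→6054850, (C,nl)→36013100 …(+1); best=110300 via (C,hash)

cost=110300; order=A,E,D,B,C; methods=nl_idx,hash,hash,hash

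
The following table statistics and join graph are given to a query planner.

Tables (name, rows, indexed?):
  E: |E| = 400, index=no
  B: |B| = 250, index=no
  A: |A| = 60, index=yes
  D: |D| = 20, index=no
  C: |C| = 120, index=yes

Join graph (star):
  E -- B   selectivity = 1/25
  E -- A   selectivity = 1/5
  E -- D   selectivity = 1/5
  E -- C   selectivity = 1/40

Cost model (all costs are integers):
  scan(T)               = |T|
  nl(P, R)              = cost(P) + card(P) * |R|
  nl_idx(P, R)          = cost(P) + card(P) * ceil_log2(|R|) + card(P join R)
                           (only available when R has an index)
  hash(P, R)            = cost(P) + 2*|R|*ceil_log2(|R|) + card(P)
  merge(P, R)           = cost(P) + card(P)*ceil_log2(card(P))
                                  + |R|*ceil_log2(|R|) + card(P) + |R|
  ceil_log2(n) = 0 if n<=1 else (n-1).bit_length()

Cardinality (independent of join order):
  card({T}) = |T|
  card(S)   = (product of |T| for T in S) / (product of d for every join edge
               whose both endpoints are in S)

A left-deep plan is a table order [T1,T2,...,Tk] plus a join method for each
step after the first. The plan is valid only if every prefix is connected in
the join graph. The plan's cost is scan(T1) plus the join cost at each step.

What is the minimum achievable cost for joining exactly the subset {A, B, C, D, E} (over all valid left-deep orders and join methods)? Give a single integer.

Selinger DP over subsets of {A,B,C,D,E}:
  {E}: scan cost=400, card=400
  {B}: scan cost=250, card=250
  {A}: scan cost=60, card=60
  {D}: scan cost=20, card=20
  {C}: scan cost=120, card=120
  {BE}: card=4000; try (B,hash)→4800, (E,merge)→6500, (B,merge)→6650, (E,hash)→7700, (E,nl)→100250, (B,nl)→100400; best=4800 via (B,hash)
  {AE}: card=4800; try (A,hash)→1520, (E,merge)→4480, (A,merge)→4820, (E,hash)→7320, (A,nl_idx)→7600, (E,nl)→24060 …(+1); best=1520 via (A,hash)
  {DE}: card=1600; try (D,hash)→1000, (E,merge)→4140, (D,merge)→4520, (E,hash)→7240, (E,nl)→8020, (D,nl)→8400; best=1000 via (D,hash)
  {CE}: card=1200; try (C,hash)→2480, (C,nl_idx)→4400, (E,merge)→5080, (C,merge)→5360, (E,hash)→7440, (E,nl)→48120 …(+1); best=2480 via (C,hash)
  {ABE}: card=48000; try (A,hash)→9520, (B,hash)→10320, (A,merge)→57220, (B,merge)→70970, (A,nl_idx)→76800, (A,nl)→244800 …(+1); best=9520 via (A,hash)
  {BDE}: card=16000; try (B,hash)→6600, (D,hash)→9000, (B,merge)→22450, (D,merge)→56920, (D,nl)→84800, (B,nl)→401000; best=6600 via (B,hash)
  {BCE}: card=12000; try (B,hash)→7680, (C,hash)→10480, (B,merge)→19130, (C,nl_idx)→44800, (C,merge)→57760, (B,nl)→302480 …(+1); best=7680 via (B,hash)
  {ADE}: card=19200; try (A,hash)→3320, (D,hash)→6520, (A,merge)→20620, (A,nl_idx)→29800, (D,merge)→68840, (A,nl)→97000 …(+1); best=3320 via (A,hash)
  {ACE}: card=14400; try (A,hash)→4400, (C,hash)→8000, (A,merge)→17300, (A,nl_idx)→24080, (C,nl_idx)→49520, (C,merge)→69680 …(+2); best=4400 via (A,hash)
  {CDE}: card=4800; try (D,hash)→3880, (C,hash)→4280, (D,merge)→17000, (C,nl_idx)→17000, (C,merge)→21160, (D,nl)→26480 …(+1); best=3880 via (D,hash)
  {ABDE}: card=192000; try (A,hash)→23320, (B,hash)→26520, (D,hash)→57720, (A,merge)→247020, (A,nl_idx)→294600, (B,merge)→312770 …(+4); best=23320 via (A,hash)
  {ABCE}: card=144000; try (A,hash)→20400, (B,hash)→22800, (C,hash)→59200, (A,merge)→188100, (B,merge)→222650, (A,nl_idx)→223680 …(+5); best=20400 via (A,hash)
  {BCDE}: card=48000; try (B,hash)→12680, (D,hash)→19880, (C,hash)→24280, (B,merge)→73330, (C,nl_idx)→166600, (D,merge)→187800 …(+4); best=12680 via (B,hash)
  {ACDE}: card=57600; try (A,hash)→9400, (D,hash)→19000, (C,hash)→24200, (A,merge)→71500, (A,nl_idx)→90280, (C,nl_idx)→195320 …(+5); best=9400 via (A,hash)
  {ABCDE}: card=576000; try (A,hash)→61400, (B,hash)→71000, (D,hash)→164600, (C,hash)→217000, (A,merge)→829100, (A,nl_idx)→876680 …(+8); best=61400 via (A,hash)

61400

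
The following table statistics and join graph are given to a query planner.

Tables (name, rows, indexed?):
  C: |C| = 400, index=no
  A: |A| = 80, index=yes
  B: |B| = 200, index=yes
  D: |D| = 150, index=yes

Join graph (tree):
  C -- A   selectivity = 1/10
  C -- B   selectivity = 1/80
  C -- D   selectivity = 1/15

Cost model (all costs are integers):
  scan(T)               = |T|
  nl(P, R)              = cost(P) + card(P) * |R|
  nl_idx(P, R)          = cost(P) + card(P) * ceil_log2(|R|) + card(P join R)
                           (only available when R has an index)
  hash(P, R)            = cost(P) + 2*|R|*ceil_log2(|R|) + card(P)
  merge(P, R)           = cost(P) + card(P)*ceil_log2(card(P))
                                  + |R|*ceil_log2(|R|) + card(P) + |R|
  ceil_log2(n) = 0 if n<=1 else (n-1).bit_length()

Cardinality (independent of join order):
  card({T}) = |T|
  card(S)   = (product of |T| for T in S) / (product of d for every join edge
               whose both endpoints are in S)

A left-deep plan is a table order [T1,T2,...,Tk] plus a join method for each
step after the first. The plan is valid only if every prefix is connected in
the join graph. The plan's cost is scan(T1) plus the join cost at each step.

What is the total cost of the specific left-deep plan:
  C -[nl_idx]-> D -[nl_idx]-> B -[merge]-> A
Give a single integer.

200240

step 1: scan C: cost=400, card=400
step 2: join D via nl_idx
    card(P join D) = 400*150/(15) = 4000
    cost = 400 + 400*8 + 4000 = 7600
step 3: join B via nl_idx
    card(P join B) = 4000*200/(80) = 10000
    cost = 7600 + 4000*8 + 10000 = 49600
step 4: join A via merge
    card(P join A) = 10000*80/(10) = 80000
    cost = 49600 + 10000*14 + 80*7 + 10000 + 80 = 200240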